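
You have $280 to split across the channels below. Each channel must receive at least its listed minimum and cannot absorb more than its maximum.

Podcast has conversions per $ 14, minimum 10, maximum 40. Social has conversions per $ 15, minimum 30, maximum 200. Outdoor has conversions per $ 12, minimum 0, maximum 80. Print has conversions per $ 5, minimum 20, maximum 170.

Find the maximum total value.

3900

Meeting every minimum uses 10+30+0+20 = 60 $, leaving 220.
Order the channels by conversions per $: Social 15 > Podcast 14 > Outdoor 12 > Print 5.
Give Social 170 more to hit its cap of 200 ; 50 left.
Give Podcast 30 more to hit its cap of 40 ; 20 left.
Outdoor has room for 80 more but only 20 remain, so it gets 20.
Total = 14×40 + 15×200 + 12×20 + 5×20 = 3900.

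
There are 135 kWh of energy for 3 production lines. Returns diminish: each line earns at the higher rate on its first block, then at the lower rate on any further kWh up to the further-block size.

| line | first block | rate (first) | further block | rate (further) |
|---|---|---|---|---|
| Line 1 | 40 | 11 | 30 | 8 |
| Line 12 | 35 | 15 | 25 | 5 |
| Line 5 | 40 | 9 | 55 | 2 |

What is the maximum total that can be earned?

1485

Treat each block as its own option and order by rate: Line 12/tier1 15 > Line 1/tier1 11 > Line 5/tier1 9 > Line 1/tier2 8 > Line 12/tier2 5 > Line 5/tier2 2.
Line 12 tier1 at 15: fill all 35 ; 100 left.
Line 1 tier1 at 11: fill all 40 ; 60 left.
Fill Line 5 tier1 block (40 at 9) ; 20 left.
Line 1/tier2: +20 of 30 at 8; pool empty.
Total = 15×35 + 11×40 + 9×40 + 8×20 = 1485.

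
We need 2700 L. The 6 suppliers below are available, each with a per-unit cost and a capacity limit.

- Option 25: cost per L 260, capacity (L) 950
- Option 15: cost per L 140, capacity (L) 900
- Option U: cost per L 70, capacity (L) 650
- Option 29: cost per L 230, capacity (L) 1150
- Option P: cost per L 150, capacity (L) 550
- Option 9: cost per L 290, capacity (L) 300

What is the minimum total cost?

Cheapest first:
Option U (70): use full 650 ; 2050 L to go.
Option 15 at 140: take all 900 L ; 1150 still needed.
Take 550 from Option P at 150 ; need 600 more.
Take 600 from Option 29 at 230 to finish.
Option 25, Option 9: unused.
Cost = 650×70 + 900×140 + 550×150 + 600×230 = 392000.

392000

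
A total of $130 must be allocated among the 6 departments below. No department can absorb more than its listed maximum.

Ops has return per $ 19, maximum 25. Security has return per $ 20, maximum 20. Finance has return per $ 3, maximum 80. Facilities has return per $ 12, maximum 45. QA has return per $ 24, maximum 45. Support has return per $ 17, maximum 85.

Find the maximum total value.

2635

Order the departments by return per $: QA 24 > Security 20 > Ops 19 > Support 17 > Facilities 12 > Finance 3.
Give QA 45 to hit its cap of 45 — 85 left.
Give Security 20 to hit its cap of 20 — 65 left.
Give Ops 25 to hit its cap of 25 — 40 left.
Support: +40 (room for 85) → 40. Pool exhausted.
Total = 19×25 + 20×20 + 24×45 + 17×40 = 2635.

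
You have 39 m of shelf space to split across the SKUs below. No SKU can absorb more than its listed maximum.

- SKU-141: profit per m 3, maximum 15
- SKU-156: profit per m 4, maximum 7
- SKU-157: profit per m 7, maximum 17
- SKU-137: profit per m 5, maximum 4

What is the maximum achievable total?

Highest profit per m first: SKU-157 7 > SKU-137 5 > SKU-156 4 > SKU-141 3.
SKU-157 takes 17 to reach its cap of 17 ; 22 left.
SKU-137: +4 to 4 (cap) ; 18 left.
SKU-156 takes 7 to reach its cap of 7 ; 11 left.
Only 11 left; SKU-141 takes them to reach 11.
Total = 3×11 + 4×7 + 7×17 + 5×4 = 200.

200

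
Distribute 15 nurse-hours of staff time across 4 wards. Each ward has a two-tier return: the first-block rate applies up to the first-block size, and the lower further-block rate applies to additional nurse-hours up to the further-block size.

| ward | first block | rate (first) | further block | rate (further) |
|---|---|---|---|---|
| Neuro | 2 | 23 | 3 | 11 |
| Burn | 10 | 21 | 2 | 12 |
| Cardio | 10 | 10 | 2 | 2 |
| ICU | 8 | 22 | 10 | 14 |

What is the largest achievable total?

Order all 8 blocks by rate: Neuro/T1 23 > ICU/T1 22 > Burn/T1 21 > ICU/T2 14 > Burn/T2 12 > Neuro/T2 11 > Cardio/T1 10 > Cardio/T2 2.
Neuro/T1 (23): +2 ; 13 left.
Fill ICU T1 block (8 at 22) ; 5 left.
Burn/T1: +5 of 10 at 21; pool empty.
Total = 23×2 + 22×8 + 21×5 = 327.

327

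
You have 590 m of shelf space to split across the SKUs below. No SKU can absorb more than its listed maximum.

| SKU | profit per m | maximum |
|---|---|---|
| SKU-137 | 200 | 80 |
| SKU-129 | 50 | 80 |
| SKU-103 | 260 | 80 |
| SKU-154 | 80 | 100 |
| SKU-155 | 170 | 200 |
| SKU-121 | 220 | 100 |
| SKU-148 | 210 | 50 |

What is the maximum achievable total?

109700

Highest profit per m first: SKU-103 260 > SKU-121 220 > SKU-148 210 > SKU-137 200 > SKU-155 170 > SKU-154 80 > SKU-129 50.
Give SKU-103 80 to hit its cap of 80 ; 510 left.
SKU-121 takes 100 to reach its cap of 100 ; 410 left.
SKU-148: +50 to 50 (cap) ; 360 left.
SKU-137 takes 80 to reach its cap of 80 ; 280 left.
SKU-155 takes 200 to reach its cap of 200 ; 80 left.
Only 80 left; SKU-154 takes them to reach 80.
Total = 200×80 + 260×80 + 80×80 + 170×200 + 220×100 + 210×50 = 109700.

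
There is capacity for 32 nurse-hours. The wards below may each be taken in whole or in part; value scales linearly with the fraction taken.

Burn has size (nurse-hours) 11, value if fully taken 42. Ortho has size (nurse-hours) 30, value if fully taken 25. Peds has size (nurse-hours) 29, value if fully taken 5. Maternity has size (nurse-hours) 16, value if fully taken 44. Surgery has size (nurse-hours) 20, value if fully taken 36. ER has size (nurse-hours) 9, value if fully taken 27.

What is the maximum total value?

102

Best value per unit of size first: Burn 42/11≈3.82, ER 27/9≈3, Maternity 44/16≈2.75, Surgery 36/20≈1.8, Ortho 25/30≈0.833, Peds 5/29≈0.172.
All 11 nurse-hours of Burn fit (value 42) ; 21 remain.
All 9 nurse-hours of ER fit (value 27) ; 12 remain.
Only 12 nurse-hours remain; take 12/16 of Maternity for value 44×12/16 = 33.
Total value = 102.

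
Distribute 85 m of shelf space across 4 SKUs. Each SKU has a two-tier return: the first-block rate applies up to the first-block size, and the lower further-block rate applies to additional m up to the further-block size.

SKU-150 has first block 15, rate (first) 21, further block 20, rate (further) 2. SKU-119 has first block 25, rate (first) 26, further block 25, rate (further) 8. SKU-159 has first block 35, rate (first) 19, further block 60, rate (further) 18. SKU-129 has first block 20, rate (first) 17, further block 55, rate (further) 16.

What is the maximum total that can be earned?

1810

Treat each block as its own option and order by rate: SKU-119/first 26 > SKU-150/first 21 > SKU-159/first 19 > SKU-159/second 18 > SKU-129/first 17 > SKU-129/second 16 > SKU-119/second 8 > SKU-150/second 2.
Fill SKU-119 first block (25 at 26) — 60 left.
Fill SKU-150 first block (15 at 21) — 45 left.
SKU-159/first (19): +35 — 10 left.
SKU-159 second at 18: only 10 left, fill 10.
Total = 26×25 + 21×15 + 19×35 + 18×10 = 1810.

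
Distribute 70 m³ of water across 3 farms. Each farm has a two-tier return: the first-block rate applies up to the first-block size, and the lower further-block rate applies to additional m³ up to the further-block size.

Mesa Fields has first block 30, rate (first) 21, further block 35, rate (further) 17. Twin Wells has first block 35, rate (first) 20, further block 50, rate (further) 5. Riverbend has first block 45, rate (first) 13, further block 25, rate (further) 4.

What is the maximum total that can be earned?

1415

Order all 6 blocks by rate: Mesa Fields/tier1 21 > Twin Wells/tier1 20 > Mesa Fields/tier2 17 > Riverbend/tier1 13 > Twin Wells/tier2 5 > Riverbend/tier2 4.
Mesa Fields tier1 at 21: fill all 30 → 40 left.
Twin Wells tier1 at 20: fill all 35 → 5 left.
Mesa Fields tier2 at 17: only 5 left, fill 5.
Total = 21×30 + 20×35 + 17×5 = 1415.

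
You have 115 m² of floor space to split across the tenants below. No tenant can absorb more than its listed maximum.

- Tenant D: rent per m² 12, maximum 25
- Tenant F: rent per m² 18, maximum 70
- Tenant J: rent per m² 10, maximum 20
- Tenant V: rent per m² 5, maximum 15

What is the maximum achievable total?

1760

Order the tenants by rent per m²: Tenant F 18 > Tenant D 12 > Tenant J 10 > Tenant V 5.
Give Tenant F 70 to hit its cap of 70 ; 45 left.
Tenant D takes 25 to reach its cap of 25 ; 20 left.
Give Tenant J 20 to hit its cap of 20 ; 0 left.
Total = 12×25 + 18×70 + 10×20 = 1760.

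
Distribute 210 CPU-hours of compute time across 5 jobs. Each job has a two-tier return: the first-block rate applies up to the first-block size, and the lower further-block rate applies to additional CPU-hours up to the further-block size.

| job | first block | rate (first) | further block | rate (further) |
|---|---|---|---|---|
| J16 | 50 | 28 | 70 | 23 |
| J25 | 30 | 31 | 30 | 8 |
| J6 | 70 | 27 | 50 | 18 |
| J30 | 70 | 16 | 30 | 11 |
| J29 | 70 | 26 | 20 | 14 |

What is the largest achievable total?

5780

Rank every tier by rate: J25/T1 31 > J16/T1 28 > J6/T1 27 > J29/T1 26 > J16/T2 23 > J6/T2 18 > J30/T1 16 > J29/T2 14 > J30/T2 11 > J25/T2 8.
J25 T1 at 31: fill all 30 → 180 left.
J16 T1 at 28: fill all 50 → 130 left.
Fill J6 T1 block (70 at 27) → 60 left.
J29 T1 at 26: only 60 left, fill 60.
Total = 31×30 + 28×50 + 27×70 + 26×60 = 5780.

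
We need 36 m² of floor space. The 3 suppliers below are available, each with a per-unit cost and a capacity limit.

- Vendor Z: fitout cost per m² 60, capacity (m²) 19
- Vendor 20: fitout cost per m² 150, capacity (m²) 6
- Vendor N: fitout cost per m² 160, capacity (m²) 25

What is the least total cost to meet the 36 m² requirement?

3800

Fill from the cheapest supplier first.
Vendor Z at 60: take all 19 m² — 17 still needed.
Vendor 20 at 150: take all 6 m² — 11 still needed.
Vendor N (160): take the remaining 11 — done.
Cost = 19×60 + 6×150 + 11×160 = 3800.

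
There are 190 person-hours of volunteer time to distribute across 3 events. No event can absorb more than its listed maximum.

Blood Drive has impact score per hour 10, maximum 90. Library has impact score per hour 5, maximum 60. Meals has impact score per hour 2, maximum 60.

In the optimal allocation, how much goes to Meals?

Highest impact score per hour first: Blood Drive 10 > Library 5 > Meals 2.
Blood Drive takes 90 to reach its cap of 90 ; 100 left.
Library: +60 to 60 (cap) ; 40 left.
Meals has room for 60 but only 40 remain, so it gets 40.

40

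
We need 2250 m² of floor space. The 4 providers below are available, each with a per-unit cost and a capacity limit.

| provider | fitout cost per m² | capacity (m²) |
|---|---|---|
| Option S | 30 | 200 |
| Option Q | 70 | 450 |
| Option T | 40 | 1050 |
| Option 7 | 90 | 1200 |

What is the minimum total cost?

129000

Cheapest first:
Option S at 30: take all 200 m² → 2050 still needed.
Take 1050 from Option T at 40 → need 1000 more.
Option Q at 70: take all 450 m² → 550 still needed.
Take 550 from Option 7 at 90 to finish.
Cost = 200×30 + 1050×40 + 450×70 + 550×90 = 129000.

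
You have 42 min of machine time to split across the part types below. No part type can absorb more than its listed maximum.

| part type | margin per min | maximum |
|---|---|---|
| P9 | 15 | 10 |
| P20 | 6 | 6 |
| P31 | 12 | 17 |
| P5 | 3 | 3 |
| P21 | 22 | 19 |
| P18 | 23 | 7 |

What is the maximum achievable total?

801

Order the part types by margin per min: P18 23 > P21 22 > P9 15 > P31 12 > P20 6 > P5 3.
P18 takes 7 to reach its cap of 7 — 35 left.
P21 takes 19 to reach its cap of 19 — 16 left.
P9: +10 to 10 (cap) — 6 left.
Only 6 left; P31 takes them to reach 6.
Total = 15×10 + 12×6 + 22×19 + 23×7 = 801.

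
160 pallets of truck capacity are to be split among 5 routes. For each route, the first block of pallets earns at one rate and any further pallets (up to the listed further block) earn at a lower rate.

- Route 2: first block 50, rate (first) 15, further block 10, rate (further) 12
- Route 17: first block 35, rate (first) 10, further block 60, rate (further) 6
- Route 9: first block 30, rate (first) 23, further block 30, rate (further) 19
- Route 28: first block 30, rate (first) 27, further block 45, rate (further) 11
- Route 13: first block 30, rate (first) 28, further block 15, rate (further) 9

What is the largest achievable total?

Order all 10 blocks by rate: Route 13/first 28 > Route 28/first 27 > Route 9/first 23 > Route 9/second 19 > Route 2/first 15 > Route 2/second 12 > Route 28/second 11 > Route 17/first 10 > Route 13/second 9 > Route 17/second 6.
Fill Route 13 first block (30 at 28) → 130 left.
Route 28/first (27): +30 → 100 left.
Route 9/first (23): +30 → 70 left.
Route 9/second (19): +30 → 40 left.
Route 2/first: +40 of 50 at 15; pool empty.
Total = 28×30 + 27×30 + 23×30 + 19×30 + 15×40 = 3510.

3510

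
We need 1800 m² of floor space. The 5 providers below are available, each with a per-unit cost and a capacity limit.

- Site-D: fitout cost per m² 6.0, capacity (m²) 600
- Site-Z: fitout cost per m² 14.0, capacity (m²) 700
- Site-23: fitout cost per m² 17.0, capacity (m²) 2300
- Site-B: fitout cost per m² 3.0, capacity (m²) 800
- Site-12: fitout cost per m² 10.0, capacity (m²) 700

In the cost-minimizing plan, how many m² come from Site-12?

Cheapest first:
Site-B (3.0): use full 800 — 1000 m² to go.
Take 600 from Site-D at 6.0 — need 400 more.
Site-12 at 10.0: take 400 of its 700 — requirement met.
Site-Z, Site-23: unused.

400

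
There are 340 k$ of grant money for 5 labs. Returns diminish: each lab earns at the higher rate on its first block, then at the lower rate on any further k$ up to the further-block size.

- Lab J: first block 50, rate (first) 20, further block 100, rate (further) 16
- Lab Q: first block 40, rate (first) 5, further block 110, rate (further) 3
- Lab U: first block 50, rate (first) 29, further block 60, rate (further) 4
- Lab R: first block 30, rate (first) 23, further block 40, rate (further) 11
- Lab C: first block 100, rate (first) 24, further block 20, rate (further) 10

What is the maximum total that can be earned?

Rank every tier by rate: Lab U/tier1 29 > Lab C/tier1 24 > Lab R/tier1 23 > Lab J/tier1 20 > Lab J/tier2 16 > Lab R/tier2 11 > Lab C/tier2 10 > Lab Q/tier1 5 > Lab U/tier2 4 > Lab Q/tier2 3.
Lab U/tier1 (29): +50 — 290 left.
Fill Lab C tier1 block (100 at 24) — 190 left.
Lab R/tier1 (23): +30 — 160 left.
Fill Lab J tier1 block (50 at 20) — 110 left.
Fill Lab J tier2 block (100 at 16) — 10 left.
Lab R tier2 at 11: only 10 left, fill 10.
Total = 29×50 + 24×100 + 23×30 + 20×50 + 16×100 + 11×10 = 7250.

7250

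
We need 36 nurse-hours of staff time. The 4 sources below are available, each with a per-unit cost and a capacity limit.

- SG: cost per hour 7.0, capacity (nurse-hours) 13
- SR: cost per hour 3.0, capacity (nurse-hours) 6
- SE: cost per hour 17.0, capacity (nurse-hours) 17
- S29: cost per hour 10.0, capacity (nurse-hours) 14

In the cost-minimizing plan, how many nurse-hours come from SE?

Use sources in increasing cost order.
SR (3.0): use full 6 — 30 nurse-hours to go.
SG (7.0): use full 13 — 17 nurse-hours to go.
Take 14 from S29 at 10.0 — need 3 more.
Take 3 from SE at 17.0 to finish.

3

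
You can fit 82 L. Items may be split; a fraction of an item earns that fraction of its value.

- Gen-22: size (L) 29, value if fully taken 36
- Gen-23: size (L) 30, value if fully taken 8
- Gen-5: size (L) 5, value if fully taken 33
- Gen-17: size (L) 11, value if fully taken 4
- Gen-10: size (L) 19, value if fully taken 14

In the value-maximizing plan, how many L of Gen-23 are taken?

Rank by value-to-size ratio: Gen-5 33/5≈6.6, Gen-22 36/29≈1.24, Gen-10 14/19≈0.737, Gen-17 4/11≈0.364, Gen-23 8/30≈0.267.
Gen-5: take in full, 5 L for value 33 — 77 left.
All 29 L of Gen-22 fit (value 36) — 48 remain.
All 19 L of Gen-10 fit (value 14) — 29 remain.
Gen-17: take in full, 11 L for value 4 — 18 left.
Only 18 L remain; take 18/30 of Gen-23 for value 8×18/30 = 4.8.

18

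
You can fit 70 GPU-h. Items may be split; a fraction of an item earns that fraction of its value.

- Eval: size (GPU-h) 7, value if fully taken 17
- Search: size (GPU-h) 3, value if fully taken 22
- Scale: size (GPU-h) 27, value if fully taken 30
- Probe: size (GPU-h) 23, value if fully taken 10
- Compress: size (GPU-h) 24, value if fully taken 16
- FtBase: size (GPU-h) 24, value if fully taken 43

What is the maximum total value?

118

Rank by value-to-size ratio: Search 22/3≈7.33, Eval 17/7≈2.43, FtBase 43/24≈1.79, Scale 30/27≈1.11, Compress 16/24≈0.667, Probe 10/23≈0.435.
Search: take in full, 3 GPU-h for value 22 — 67 left.
Eval: take in full, 7 GPU-h for value 17 — 60 left.
All 24 GPU-h of FtBase fit (value 43) — 36 remain.
All 27 GPU-h of Scale fit (value 30) — 9 remain.
9 GPU-h left: a 9/24 share of Compress gives 16×9/24 = 6.
Total value = 118.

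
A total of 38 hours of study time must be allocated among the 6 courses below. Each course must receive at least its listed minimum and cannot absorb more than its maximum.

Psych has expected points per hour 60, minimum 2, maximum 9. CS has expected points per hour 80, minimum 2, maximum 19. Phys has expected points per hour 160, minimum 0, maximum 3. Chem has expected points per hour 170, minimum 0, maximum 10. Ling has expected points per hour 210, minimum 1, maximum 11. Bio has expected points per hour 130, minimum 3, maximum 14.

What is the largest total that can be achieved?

6070

Meeting every minimum uses 2+2+0+0+1+3 = 8 hours, leaving 30.
Order the courses by expected points per hour: Ling 210 > Chem 170 > Phys 160 > Bio 130 > CS 80 > Psych 60.
Ling takes 10 more to reach its cap of 11 → 20 left.
Chem: +10 to 10 (cap) → 10 left.
Phys takes 3 more to reach its cap of 3 → 7 left.
Bio has room for 11 more but only 7 remain, so it gets 10.
Total = 60×2 + 80×2 + 160×3 + 170×10 + 210×11 + 130×10 = 6070.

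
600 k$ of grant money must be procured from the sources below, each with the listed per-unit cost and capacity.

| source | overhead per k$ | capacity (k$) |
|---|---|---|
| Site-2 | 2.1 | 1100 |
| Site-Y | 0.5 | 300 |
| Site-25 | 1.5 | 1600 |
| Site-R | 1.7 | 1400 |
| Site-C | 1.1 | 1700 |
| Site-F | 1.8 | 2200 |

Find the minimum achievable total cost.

480

Use sources in increasing cost order.
Site-Y (0.5): use full 300 — 300 k$ to go.
Site-C (1.1): take the remaining 300 — done.
Site-25, Site-R, Site-F, Site-2: unused.
Cost = 300×0.5 + 300×1.1 = 480.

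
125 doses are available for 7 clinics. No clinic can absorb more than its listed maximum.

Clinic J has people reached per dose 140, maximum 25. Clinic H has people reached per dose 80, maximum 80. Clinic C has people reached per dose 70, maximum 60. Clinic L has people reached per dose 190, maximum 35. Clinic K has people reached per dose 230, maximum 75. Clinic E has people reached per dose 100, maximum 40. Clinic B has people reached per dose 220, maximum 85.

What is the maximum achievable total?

Highest people reached per dose first: Clinic K 230 > Clinic B 220 > Clinic L 190 > Clinic J 140 > Clinic E 100 > Clinic H 80 > Clinic C 70.
Clinic K: +75 to 75 (cap) ; 50 left.
Clinic B: +50 (room for 85) → 50. Pool exhausted.
Total = 230×75 + 220×50 = 28250.

28250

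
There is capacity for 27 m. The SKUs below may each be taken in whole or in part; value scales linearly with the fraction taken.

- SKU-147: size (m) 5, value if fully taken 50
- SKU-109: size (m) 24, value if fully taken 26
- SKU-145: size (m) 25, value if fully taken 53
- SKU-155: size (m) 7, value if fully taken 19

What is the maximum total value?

100.8

Sort by value density: SKU-147 50/5≈10, SKU-155 19/7≈2.71, SKU-145 53/25≈2.12, SKU-109 26/24≈1.08.
SKU-147: take in full, 5 m for value 50 — 22 left.
All 7 m of SKU-155 fit (value 19) — 15 remain.
Only 15 m remain; take 15/25 of SKU-145 for value 53×15/25 = 31.8.
Total value = 100.8.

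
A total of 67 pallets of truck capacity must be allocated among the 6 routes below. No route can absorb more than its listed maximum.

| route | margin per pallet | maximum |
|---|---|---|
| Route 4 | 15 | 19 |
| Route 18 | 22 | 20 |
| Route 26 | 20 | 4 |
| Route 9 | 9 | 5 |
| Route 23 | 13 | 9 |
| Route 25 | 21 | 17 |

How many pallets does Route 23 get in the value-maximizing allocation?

7

Highest margin per pallet first: Route 18 22 > Route 25 21 > Route 26 20 > Route 4 15 > Route 23 13 > Route 9 9.
Route 18: +20 to 20 (cap) — 47 left.
Route 25: +17 to 17 (cap) — 30 left.
Route 26: +4 to 4 (cap) — 26 left.
Route 4: +19 to 19 (cap) — 7 left.
Route 23: +7 (room for 9) → 7. Pool exhausted.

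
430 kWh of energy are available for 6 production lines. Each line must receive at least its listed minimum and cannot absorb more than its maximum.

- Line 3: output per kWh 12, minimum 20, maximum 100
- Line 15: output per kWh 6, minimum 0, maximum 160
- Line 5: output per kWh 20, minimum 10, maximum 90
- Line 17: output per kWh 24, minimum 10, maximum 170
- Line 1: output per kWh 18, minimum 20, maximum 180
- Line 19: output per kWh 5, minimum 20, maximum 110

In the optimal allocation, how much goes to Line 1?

130

Meeting every minimum uses 20+0+10+10+20+20 = 80 kWh, leaving 350.
Order the production lines by output per kWh: Line 17 24 > Line 5 20 > Line 1 18 > Line 3 12 > Line 15 6 > Line 19 5.
Give Line 17 160 more to hit its cap of 170 → 190 left.
Line 5 takes 80 more to reach its cap of 90 → 110 left.
Line 1: +110 (room for 160) → 130. Pool exhausted.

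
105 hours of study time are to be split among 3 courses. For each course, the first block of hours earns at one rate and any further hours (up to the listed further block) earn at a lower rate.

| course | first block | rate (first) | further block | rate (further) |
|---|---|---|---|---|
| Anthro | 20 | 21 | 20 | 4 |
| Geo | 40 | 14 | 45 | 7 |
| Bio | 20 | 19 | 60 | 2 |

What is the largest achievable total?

Rank every tier by rate: Anthro/T1 21 > Bio/T1 19 > Geo/T1 14 > Geo/T2 7 > Anthro/T2 4 > Bio/T2 2.
Anthro/T1 (21): +20 ; 85 left.
Bio/T1 (19): +20 ; 65 left.
Geo/T1 (14): +40 ; 25 left.
Geo/T2: +25 of 45 at 7; pool empty.
Total = 21×20 + 19×20 + 14×40 + 7×25 = 1535.

1535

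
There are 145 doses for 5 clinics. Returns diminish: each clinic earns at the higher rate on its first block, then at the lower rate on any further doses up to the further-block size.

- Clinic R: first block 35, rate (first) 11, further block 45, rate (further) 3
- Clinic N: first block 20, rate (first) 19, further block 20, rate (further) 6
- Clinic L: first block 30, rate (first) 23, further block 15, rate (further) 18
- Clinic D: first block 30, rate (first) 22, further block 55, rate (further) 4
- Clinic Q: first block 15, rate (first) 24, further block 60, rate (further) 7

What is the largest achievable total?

2745

Order all 10 blocks by rate: Clinic Q/tier1 24 > Clinic L/tier1 23 > Clinic D/tier1 22 > Clinic N/tier1 19 > Clinic L/tier2 18 > Clinic R/tier1 11 > Clinic Q/tier2 7 > Clinic N/tier2 6 > Clinic D/tier2 4 > Clinic R/tier2 3.
Fill Clinic Q tier1 block (15 at 24) ; 130 left.
Clinic L tier1 at 23: fill all 30 ; 100 left.
Fill Clinic D tier1 block (30 at 22) ; 70 left.
Clinic N tier1 at 19: fill all 20 ; 50 left.
Clinic L tier2 at 18: fill all 15 ; 35 left.
Clinic R tier1 at 11: fill all 35 ; 0 left.
Total = 24×15 + 23×30 + 22×30 + 19×20 + 18×15 + 11×35 = 2745.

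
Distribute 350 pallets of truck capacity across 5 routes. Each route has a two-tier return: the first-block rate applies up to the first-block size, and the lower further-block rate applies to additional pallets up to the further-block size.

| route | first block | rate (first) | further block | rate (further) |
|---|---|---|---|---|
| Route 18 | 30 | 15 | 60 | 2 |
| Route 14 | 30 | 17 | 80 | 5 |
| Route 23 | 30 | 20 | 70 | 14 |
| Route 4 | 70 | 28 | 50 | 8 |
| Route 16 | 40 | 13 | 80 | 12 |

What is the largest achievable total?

Treat each block as its own option and order by rate: Route 4/T1 28 > Route 23/T1 20 > Route 14/T1 17 > Route 18/T1 15 > Route 23/T2 14 > Route 16/T1 13 > Route 16/T2 12 > Route 4/T2 8 > Route 14/T2 5 > Route 18/T2 2.
Route 4 T1 at 28: fill all 70 → 280 left.
Fill Route 23 T1 block (30 at 20) → 250 left.
Route 14/T1 (17): +30 → 220 left.
Route 18/T1 (15): +30 → 190 left.
Fill Route 23 T2 block (70 at 14) → 120 left.
Route 16/T1 (13): +40 → 80 left.
Route 16/T2 (12): +80 → 0 left.
Total = 28×70 + 20×30 + 17×30 + 15×30 + 14×70 + 13×40 + 12×80 = 5980.

5980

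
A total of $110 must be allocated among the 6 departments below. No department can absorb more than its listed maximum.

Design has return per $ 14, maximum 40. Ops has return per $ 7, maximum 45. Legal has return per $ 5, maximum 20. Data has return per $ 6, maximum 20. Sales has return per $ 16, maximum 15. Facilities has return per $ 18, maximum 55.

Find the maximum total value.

Highest return per $ first: Facilities 18 > Sales 16 > Design 14 > Ops 7 > Data 6 > Legal 5.
Facilities: +55 to 55 (cap) → 55 left.
Give Sales 15 to hit its cap of 15 → 40 left.
Design takes 40 to reach its cap of 40 → 0 left.
Total = 14×40 + 16×15 + 18×55 = 1790.

1790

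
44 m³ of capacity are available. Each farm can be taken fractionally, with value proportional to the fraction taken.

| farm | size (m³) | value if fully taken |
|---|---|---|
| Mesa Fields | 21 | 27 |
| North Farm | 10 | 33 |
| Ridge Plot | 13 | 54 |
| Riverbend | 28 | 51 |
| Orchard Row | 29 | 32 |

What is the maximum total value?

Rank by value-to-size ratio: Ridge Plot 54/13≈4.15, North Farm 33/10≈3.3, Riverbend 51/28≈1.82, Mesa Fields 27/21≈1.29, Orchard Row 32/29≈1.1.
All 13 m³ of Ridge Plot fit (value 54) → 31 remain.
North Farm: take in full, 10 m³ for value 33 → 21 left.
Only 21 m³ remain; take 21/28 of Riverbend for value 51×21/28 = 38.25.
Total value = 125.25.

125.25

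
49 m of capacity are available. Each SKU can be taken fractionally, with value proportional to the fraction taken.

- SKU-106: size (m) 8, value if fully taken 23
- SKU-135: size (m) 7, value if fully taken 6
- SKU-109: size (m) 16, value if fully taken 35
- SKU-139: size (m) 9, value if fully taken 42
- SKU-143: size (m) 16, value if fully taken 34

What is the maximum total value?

134

Best value per unit of size first: SKU-139 42/9≈4.67, SKU-106 23/8≈2.88, SKU-109 35/16≈2.19, SKU-143 34/16≈2.12, SKU-135 6/7≈0.857.
All 9 m of SKU-139 fit (value 42) → 40 remain.
SKU-106: take in full, 8 m for value 23 → 32 left.
SKU-109: take in full, 16 m for value 35 → 16 left.
Take all of SKU-143 (16 m, value 34) → 0 m left.
Total value = 134.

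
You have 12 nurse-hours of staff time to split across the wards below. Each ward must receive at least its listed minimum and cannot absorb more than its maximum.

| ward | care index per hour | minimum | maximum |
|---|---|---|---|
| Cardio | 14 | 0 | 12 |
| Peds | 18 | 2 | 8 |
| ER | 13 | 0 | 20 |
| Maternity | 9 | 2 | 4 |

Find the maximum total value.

Meeting every minimum uses 0+2+0+2 = 4 nurse-hours, leaving 8.
Highest care index per hour first: Peds 18 > Cardio 14 > ER 13 > Maternity 9.
Peds takes 6 more to reach its cap of 8 ; 2 left.
Cardio has room for 12 more but only 2 remain, so it gets 2.
Total = 14×2 + 18×8 + 9×2 = 190.

190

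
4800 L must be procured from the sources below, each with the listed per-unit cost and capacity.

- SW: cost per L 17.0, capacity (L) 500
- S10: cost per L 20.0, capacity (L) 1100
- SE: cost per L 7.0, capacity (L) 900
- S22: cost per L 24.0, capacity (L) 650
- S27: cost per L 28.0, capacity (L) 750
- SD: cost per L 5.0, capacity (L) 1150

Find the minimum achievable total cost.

Cheapest first:
SD at 5.0: take all 1150 L ; 3650 still needed.
SE at 7.0: take all 900 L ; 2750 still needed.
SW at 17.0: take all 500 L ; 2250 still needed.
S10 (20.0): use full 1100 ; 1150 L to go.
Take 650 from S22 at 24.0 ; need 500 more.
Take 500 from S27 at 28.0 to finish.
Cost = 1150×5.0 + 900×7.0 + 500×17.0 + 1100×20.0 + 650×24.0 + 500×28.0 = 72150.

72150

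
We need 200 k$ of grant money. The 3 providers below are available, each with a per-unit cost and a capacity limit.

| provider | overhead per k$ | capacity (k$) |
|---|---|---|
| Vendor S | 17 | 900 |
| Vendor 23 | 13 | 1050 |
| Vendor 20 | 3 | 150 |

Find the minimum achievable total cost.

Use providers in increasing cost order.
Vendor 20 at 3: take all 150 k$ ; 50 still needed.
Vendor 23 at 13: take 50 of its 1050 ; requirement met.
Vendor S: unused.
Cost = 150×3 + 50×13 = 1100.

1100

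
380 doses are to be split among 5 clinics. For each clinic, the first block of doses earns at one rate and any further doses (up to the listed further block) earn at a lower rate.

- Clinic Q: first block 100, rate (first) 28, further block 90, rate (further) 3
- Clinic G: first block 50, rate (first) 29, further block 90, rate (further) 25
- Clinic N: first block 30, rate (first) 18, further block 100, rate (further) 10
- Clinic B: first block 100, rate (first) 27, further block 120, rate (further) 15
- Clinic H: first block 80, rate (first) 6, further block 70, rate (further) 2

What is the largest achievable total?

Order all 10 blocks by rate: Clinic G/first 29 > Clinic Q/first 28 > Clinic B/first 27 > Clinic G/second 25 > Clinic N/first 18 > Clinic B/second 15 > Clinic N/second 10 > Clinic H/first 6 > Clinic Q/second 3 > Clinic H/second 2.
Clinic G first at 29: fill all 50 ; 330 left.
Clinic Q first at 28: fill all 100 ; 230 left.
Clinic B first at 27: fill all 100 ; 130 left.
Fill Clinic G second block (90 at 25) ; 40 left.
Clinic N/first (18): +30 ; 10 left.
Clinic B second at 15: only 10 left, fill 10.
Total = 29×50 + 28×100 + 27×100 + 25×90 + 18×30 + 15×10 = 9890.

9890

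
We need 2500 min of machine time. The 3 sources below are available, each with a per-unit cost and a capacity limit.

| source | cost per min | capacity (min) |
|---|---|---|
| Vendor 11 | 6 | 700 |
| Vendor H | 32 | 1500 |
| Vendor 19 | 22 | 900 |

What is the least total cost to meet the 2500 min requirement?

52800

Use sources in increasing cost order.
Vendor 11 (6): use full 700 ; 1800 min to go.
Vendor 19 at 22: take all 900 min ; 900 still needed.
Vendor H (32): take the remaining 900 ; done.
Cost = 700×6 + 900×22 + 900×32 = 52800.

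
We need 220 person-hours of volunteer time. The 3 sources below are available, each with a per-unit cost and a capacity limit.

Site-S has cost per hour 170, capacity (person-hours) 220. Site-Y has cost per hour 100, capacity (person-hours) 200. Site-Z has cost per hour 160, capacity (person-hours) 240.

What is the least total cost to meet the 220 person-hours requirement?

Use sources in increasing cost order.
Site-Y (100): use full 200 → 20 person-hours to go.
Site-Z at 160: take 20 of its 240 → requirement met.
Site-S: unused.
Cost = 200×100 + 20×160 = 23200.

23200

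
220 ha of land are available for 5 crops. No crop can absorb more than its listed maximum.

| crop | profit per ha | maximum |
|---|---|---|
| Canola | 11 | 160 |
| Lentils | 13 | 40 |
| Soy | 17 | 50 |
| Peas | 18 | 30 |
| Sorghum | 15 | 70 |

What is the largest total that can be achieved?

3290

Order the crops by profit per ha: Peas 18 > Soy 17 > Sorghum 15 > Lentils 13 > Canola 11.
Peas takes 30 to reach its cap of 30 ; 190 left.
Soy takes 50 to reach its cap of 50 ; 140 left.
Give Sorghum 70 to hit its cap of 70 ; 70 left.
Give Lentils 40 to hit its cap of 40 ; 30 left.
Only 30 left; Canola takes them to reach 30.
Total = 11×30 + 13×40 + 17×50 + 18×30 + 15×70 = 3290.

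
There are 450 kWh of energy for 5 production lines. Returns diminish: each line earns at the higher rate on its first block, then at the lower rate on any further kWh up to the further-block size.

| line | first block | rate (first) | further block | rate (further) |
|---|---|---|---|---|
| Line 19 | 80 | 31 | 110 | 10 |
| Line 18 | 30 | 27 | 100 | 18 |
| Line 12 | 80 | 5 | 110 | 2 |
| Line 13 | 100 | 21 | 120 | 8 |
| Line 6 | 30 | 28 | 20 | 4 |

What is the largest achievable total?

9130

Rank every tier by rate: Line 19/tier1 31 > Line 6/tier1 28 > Line 18/tier1 27 > Line 13/tier1 21 > Line 18/tier2 18 > Line 19/tier2 10 > Line 13/tier2 8 > Line 12/tier1 5 > Line 6/tier2 4 > Line 12/tier2 2.
Line 19/tier1 (31): +80 — 370 left.
Line 6/tier1 (28): +30 — 340 left.
Line 18 tier1 at 27: fill all 30 — 310 left.
Fill Line 13 tier1 block (100 at 21) — 210 left.
Fill Line 18 tier2 block (100 at 18) — 110 left.
Line 19/tier2 (10): +110 — 0 left.
Total = 31×80 + 28×30 + 27×30 + 21×100 + 18×100 + 10×110 = 9130.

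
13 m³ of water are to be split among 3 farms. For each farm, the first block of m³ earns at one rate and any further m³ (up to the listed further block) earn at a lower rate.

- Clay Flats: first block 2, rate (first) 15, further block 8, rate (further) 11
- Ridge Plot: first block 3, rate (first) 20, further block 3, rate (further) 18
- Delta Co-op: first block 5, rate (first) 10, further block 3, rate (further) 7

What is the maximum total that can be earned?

Treat each block as its own option and order by rate: Ridge Plot/T1 20 > Ridge Plot/T2 18 > Clay Flats/T1 15 > Clay Flats/T2 11 > Delta Co-op/T1 10 > Delta Co-op/T2 7.
Ridge Plot T1 at 20: fill all 3 — 10 left.
Fill Ridge Plot T2 block (3 at 18) — 7 left.
Clay Flats T1 at 15: fill all 2 — 5 left.
Clay Flats T2 at 11: only 5 left, fill 5.
Total = 20×3 + 18×3 + 15×2 + 11×5 = 199.

199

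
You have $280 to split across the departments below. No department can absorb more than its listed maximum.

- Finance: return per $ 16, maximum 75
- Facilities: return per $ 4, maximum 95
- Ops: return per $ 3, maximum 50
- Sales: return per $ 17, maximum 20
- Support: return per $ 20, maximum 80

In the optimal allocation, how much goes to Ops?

Order the departments by return per $: Support 20 > Sales 17 > Finance 16 > Facilities 4 > Ops 3.
Support takes 80 to reach its cap of 80 — 200 left.
Sales: +20 to 20 (cap) — 180 left.
Finance: +75 to 75 (cap) — 105 left.
Facilities takes 95 to reach its cap of 95 — 10 left.
Ops: +10 (room for 50) → 10. Pool exhausted.

10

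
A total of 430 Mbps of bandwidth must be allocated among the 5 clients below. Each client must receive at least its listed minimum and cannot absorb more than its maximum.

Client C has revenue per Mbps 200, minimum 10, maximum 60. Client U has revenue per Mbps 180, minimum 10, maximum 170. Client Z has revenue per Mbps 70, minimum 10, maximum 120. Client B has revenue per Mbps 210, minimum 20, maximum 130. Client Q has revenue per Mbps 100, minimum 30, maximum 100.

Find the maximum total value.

Meeting every minimum uses 10+10+10+20+30 = 80 Mbps, leaving 350.
Highest revenue per Mbps first: Client B 210 > Client C 200 > Client U 180 > Client Q 100 > Client Z 70.
Give Client B 110 more to hit its cap of 130 → 240 left.
Client C takes 50 more to reach its cap of 60 → 190 left.
Give Client U 160 more to hit its cap of 170 → 30 left.
Client Q: +30 (room for 70) → 60. Pool exhausted.
Total = 200×60 + 180×170 + 70×10 + 210×130 + 100×60 = 76600.

76600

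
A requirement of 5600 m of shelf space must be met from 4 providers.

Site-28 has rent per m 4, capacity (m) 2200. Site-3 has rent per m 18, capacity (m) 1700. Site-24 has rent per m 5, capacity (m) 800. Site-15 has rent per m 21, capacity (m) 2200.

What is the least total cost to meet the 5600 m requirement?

62300

Cheapest first:
Site-28 (4): use full 2200 — 3400 m to go.
Site-24 at 5: take all 800 m — 2600 still needed.
Site-3 at 18: take all 1700 m — 900 still needed.
Site-15 at 21: take 900 of its 2200 — requirement met.
Cost = 2200×4 + 800×5 + 1700×18 + 900×21 = 62300.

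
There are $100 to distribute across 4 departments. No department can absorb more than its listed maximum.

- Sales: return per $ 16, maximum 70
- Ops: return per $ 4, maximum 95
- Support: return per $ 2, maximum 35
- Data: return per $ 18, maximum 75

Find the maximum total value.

1750

Highest return per $ first: Data 18 > Sales 16 > Ops 4 > Support 2.
Data: +75 to 75 (cap) ; 25 left.
Sales: +25 (room for 70) → 25. Pool exhausted.
Total = 16×25 + 18×75 = 1750.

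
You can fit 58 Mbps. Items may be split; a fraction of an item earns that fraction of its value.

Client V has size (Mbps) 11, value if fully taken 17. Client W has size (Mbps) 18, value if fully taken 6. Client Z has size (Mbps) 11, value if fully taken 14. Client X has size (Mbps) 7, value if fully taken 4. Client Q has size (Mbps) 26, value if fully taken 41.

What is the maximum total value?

Rank by value-to-size ratio: Client Q 41/26≈1.58, Client V 17/11≈1.55, Client Z 14/11≈1.27, Client X 4/7≈0.571, Client W 6/18≈0.333.
Client Q: take in full, 26 Mbps for value 41 ; 32 left.
Take all of Client V (11 Mbps, value 17) ; 21 Mbps left.
Take all of Client Z (11 Mbps, value 14) ; 10 Mbps left.
Take all of Client X (7 Mbps, value 4) ; 3 Mbps left.
3 Mbps left: a 3/18 share of Client W gives 6×3/18 = 1.
Total value = 77.

77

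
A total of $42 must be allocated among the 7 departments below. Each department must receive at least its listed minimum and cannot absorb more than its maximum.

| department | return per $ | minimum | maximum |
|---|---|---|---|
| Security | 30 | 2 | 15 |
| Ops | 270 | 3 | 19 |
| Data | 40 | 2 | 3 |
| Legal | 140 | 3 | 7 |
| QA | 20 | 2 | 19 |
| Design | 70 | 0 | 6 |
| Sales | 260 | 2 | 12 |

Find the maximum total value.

Meeting every minimum uses 2+3+2+3+2+0+2 = 14 $, leaving 28.
Order the departments by return per $: Ops 270 > Sales 260 > Legal 140 > Design 70 > Data 40 > Security 30 > QA 20.
Ops: +16 to 19 (cap) — 12 left.
Sales takes 10 more to reach its cap of 12 — 2 left.
Legal: +2 (room for 4) → 5. Pool exhausted.
Total = 30×2 + 270×19 + 40×2 + 140×5 + 20×2 + 260×12 = 9130.

9130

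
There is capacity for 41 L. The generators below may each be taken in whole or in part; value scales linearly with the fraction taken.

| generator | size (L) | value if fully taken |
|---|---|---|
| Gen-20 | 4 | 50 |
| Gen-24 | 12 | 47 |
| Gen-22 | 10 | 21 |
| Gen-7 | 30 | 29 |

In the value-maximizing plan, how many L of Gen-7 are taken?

Sort by value density: Gen-20 50/4≈12.5, Gen-24 47/12≈3.92, Gen-22 21/10≈2.1, Gen-7 29/30≈0.967.
All 4 L of Gen-20 fit (value 50) ; 37 remain.
Gen-24: take in full, 12 L for value 47 ; 25 left.
All 10 L of Gen-22 fit (value 21) ; 15 remain.
Fill the last 15 L with part of Gen-7: 15/30 of it earns 14.5.

15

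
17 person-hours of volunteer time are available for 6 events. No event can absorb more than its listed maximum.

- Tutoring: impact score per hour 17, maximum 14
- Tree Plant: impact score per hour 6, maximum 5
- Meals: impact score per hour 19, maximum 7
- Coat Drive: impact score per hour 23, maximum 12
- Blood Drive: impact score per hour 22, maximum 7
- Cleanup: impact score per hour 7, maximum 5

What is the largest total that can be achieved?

386

Rank by impact score per hour: Coat Drive 23 > Blood Drive 22 > Meals 19 > Tutoring 17 > Cleanup 7 > Tree Plant 6.
Give Coat Drive 12 to hit its cap of 12 — 5 left.
Blood Drive has room for 7 but only 5 remain, so it gets 5.
Total = 23×12 + 22×5 = 386.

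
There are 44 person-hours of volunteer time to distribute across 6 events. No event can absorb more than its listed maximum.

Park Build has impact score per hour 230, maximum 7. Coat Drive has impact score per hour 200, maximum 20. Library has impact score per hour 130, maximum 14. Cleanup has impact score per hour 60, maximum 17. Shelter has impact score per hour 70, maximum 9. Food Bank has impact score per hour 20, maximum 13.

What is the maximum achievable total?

7640

Order the events by impact score per hour: Park Build 230 > Coat Drive 200 > Library 130 > Shelter 70 > Cleanup 60 > Food Bank 20.
Give Park Build 7 to hit its cap of 7 → 37 left.
Coat Drive: +20 to 20 (cap) → 17 left.
Library: +14 to 14 (cap) → 3 left.
Shelter has room for 9 but only 3 remain, so it gets 3.
Total = 230×7 + 200×20 + 130×14 + 70×3 = 7640.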